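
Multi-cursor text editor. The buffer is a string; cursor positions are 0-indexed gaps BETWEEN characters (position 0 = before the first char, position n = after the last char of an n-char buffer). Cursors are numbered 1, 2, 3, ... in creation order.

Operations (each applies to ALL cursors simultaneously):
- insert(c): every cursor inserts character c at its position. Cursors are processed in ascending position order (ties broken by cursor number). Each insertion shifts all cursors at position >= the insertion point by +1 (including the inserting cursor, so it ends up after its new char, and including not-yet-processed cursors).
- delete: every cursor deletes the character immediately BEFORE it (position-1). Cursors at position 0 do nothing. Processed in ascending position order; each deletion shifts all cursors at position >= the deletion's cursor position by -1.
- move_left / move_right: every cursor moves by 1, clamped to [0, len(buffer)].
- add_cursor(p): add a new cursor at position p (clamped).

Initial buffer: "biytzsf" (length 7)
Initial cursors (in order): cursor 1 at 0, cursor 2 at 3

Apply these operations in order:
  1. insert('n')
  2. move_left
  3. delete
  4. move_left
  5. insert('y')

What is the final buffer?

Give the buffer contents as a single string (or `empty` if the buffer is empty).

Answer: ynbyintzsf

Derivation:
After op 1 (insert('n')): buffer="nbiyntzsf" (len 9), cursors c1@1 c2@5, authorship 1...2....
After op 2 (move_left): buffer="nbiyntzsf" (len 9), cursors c1@0 c2@4, authorship 1...2....
After op 3 (delete): buffer="nbintzsf" (len 8), cursors c1@0 c2@3, authorship 1..2....
After op 4 (move_left): buffer="nbintzsf" (len 8), cursors c1@0 c2@2, authorship 1..2....
After op 5 (insert('y')): buffer="ynbyintzsf" (len 10), cursors c1@1 c2@4, authorship 11.2.2....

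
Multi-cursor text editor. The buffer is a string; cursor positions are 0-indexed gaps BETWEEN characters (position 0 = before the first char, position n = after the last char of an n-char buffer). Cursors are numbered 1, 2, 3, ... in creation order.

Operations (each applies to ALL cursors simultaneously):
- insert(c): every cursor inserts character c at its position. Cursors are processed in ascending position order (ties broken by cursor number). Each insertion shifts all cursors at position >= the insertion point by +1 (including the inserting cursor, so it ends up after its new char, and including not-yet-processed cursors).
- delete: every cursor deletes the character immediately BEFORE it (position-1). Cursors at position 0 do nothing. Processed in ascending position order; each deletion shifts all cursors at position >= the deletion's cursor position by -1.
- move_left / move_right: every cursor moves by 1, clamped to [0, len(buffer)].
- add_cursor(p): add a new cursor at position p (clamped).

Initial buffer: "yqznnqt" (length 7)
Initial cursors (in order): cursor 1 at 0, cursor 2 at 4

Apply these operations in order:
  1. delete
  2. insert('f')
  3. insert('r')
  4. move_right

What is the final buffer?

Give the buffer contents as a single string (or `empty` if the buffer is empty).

After op 1 (delete): buffer="yqznqt" (len 6), cursors c1@0 c2@3, authorship ......
After op 2 (insert('f')): buffer="fyqzfnqt" (len 8), cursors c1@1 c2@5, authorship 1...2...
After op 3 (insert('r')): buffer="fryqzfrnqt" (len 10), cursors c1@2 c2@7, authorship 11...22...
After op 4 (move_right): buffer="fryqzfrnqt" (len 10), cursors c1@3 c2@8, authorship 11...22...

Answer: fryqzfrnqt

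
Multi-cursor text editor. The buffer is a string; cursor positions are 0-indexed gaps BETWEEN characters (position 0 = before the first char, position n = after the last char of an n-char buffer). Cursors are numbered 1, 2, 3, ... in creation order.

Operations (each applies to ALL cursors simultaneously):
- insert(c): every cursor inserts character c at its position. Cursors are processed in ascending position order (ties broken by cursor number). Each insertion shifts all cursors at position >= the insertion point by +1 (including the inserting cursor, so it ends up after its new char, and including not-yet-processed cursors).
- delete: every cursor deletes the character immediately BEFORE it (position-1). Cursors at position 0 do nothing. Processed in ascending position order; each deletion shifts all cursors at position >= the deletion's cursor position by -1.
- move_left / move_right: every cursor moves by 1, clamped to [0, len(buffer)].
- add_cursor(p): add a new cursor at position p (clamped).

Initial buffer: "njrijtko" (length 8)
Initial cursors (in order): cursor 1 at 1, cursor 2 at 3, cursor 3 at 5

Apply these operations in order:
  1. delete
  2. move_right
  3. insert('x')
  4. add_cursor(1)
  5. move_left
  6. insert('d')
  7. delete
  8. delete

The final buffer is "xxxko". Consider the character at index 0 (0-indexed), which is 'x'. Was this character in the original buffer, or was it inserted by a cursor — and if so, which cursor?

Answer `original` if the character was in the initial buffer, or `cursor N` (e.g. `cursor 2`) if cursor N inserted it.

After op 1 (delete): buffer="jitko" (len 5), cursors c1@0 c2@1 c3@2, authorship .....
After op 2 (move_right): buffer="jitko" (len 5), cursors c1@1 c2@2 c3@3, authorship .....
After op 3 (insert('x')): buffer="jxixtxko" (len 8), cursors c1@2 c2@4 c3@6, authorship .1.2.3..
After op 4 (add_cursor(1)): buffer="jxixtxko" (len 8), cursors c4@1 c1@2 c2@4 c3@6, authorship .1.2.3..
After op 5 (move_left): buffer="jxixtxko" (len 8), cursors c4@0 c1@1 c2@3 c3@5, authorship .1.2.3..
After op 6 (insert('d')): buffer="djdxidxtdxko" (len 12), cursors c4@1 c1@3 c2@6 c3@9, authorship 4.11.22.33..
After op 7 (delete): buffer="jxixtxko" (len 8), cursors c4@0 c1@1 c2@3 c3@5, authorship .1.2.3..
After op 8 (delete): buffer="xxxko" (len 5), cursors c1@0 c4@0 c2@1 c3@2, authorship 123..
Authorship (.=original, N=cursor N): 1 2 3 . .
Index 0: author = 1

Answer: cursor 1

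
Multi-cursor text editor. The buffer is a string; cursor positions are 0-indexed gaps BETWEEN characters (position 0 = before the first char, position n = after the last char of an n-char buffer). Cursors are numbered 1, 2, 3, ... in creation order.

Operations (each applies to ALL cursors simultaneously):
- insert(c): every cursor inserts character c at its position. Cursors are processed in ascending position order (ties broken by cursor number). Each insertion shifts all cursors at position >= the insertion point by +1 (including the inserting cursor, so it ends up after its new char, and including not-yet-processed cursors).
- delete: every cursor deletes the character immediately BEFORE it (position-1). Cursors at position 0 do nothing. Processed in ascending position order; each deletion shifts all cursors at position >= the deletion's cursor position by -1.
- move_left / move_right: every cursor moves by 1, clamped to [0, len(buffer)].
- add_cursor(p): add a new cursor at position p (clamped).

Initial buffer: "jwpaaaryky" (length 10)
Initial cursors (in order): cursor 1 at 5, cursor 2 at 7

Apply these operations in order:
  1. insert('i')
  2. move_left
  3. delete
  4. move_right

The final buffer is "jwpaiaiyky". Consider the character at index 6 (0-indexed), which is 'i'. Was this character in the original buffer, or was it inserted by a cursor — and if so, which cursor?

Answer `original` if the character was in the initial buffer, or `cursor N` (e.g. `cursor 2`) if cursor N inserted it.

Answer: cursor 2

Derivation:
After op 1 (insert('i')): buffer="jwpaaiariyky" (len 12), cursors c1@6 c2@9, authorship .....1..2...
After op 2 (move_left): buffer="jwpaaiariyky" (len 12), cursors c1@5 c2@8, authorship .....1..2...
After op 3 (delete): buffer="jwpaiaiyky" (len 10), cursors c1@4 c2@6, authorship ....1.2...
After op 4 (move_right): buffer="jwpaiaiyky" (len 10), cursors c1@5 c2@7, authorship ....1.2...
Authorship (.=original, N=cursor N): . . . . 1 . 2 . . .
Index 6: author = 2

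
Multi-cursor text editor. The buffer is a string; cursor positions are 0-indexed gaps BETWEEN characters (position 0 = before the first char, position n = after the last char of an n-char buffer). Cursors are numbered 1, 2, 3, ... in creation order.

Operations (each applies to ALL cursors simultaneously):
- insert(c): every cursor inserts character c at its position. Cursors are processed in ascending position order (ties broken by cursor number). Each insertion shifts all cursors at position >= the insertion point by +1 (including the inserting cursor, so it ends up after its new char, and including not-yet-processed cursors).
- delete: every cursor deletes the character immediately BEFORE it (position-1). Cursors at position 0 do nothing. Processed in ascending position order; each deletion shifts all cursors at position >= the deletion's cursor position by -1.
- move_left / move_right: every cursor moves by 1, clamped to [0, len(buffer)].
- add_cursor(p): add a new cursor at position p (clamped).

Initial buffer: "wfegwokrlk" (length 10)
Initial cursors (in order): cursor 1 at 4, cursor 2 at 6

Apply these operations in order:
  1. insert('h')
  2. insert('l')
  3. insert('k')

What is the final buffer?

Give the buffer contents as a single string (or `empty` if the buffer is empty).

After op 1 (insert('h')): buffer="wfeghwohkrlk" (len 12), cursors c1@5 c2@8, authorship ....1..2....
After op 2 (insert('l')): buffer="wfeghlwohlkrlk" (len 14), cursors c1@6 c2@10, authorship ....11..22....
After op 3 (insert('k')): buffer="wfeghlkwohlkkrlk" (len 16), cursors c1@7 c2@12, authorship ....111..222....

Answer: wfeghlkwohlkkrlk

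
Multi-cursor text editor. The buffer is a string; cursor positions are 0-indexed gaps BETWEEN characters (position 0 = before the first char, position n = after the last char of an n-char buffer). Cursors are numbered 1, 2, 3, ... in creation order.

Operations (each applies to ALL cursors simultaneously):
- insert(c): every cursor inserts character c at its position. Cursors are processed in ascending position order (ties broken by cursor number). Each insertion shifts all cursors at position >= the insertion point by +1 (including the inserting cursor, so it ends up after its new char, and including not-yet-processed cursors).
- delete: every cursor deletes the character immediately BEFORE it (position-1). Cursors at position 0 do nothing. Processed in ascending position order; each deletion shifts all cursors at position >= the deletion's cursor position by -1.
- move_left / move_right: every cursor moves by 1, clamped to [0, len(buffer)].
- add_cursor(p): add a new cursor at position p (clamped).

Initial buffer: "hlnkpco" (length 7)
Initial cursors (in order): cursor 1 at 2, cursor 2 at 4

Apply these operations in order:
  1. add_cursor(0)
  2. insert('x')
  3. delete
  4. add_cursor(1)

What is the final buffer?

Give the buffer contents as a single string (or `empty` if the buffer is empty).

After op 1 (add_cursor(0)): buffer="hlnkpco" (len 7), cursors c3@0 c1@2 c2@4, authorship .......
After op 2 (insert('x')): buffer="xhlxnkxpco" (len 10), cursors c3@1 c1@4 c2@7, authorship 3..1..2...
After op 3 (delete): buffer="hlnkpco" (len 7), cursors c3@0 c1@2 c2@4, authorship .......
After op 4 (add_cursor(1)): buffer="hlnkpco" (len 7), cursors c3@0 c4@1 c1@2 c2@4, authorship .......

Answer: hlnkpco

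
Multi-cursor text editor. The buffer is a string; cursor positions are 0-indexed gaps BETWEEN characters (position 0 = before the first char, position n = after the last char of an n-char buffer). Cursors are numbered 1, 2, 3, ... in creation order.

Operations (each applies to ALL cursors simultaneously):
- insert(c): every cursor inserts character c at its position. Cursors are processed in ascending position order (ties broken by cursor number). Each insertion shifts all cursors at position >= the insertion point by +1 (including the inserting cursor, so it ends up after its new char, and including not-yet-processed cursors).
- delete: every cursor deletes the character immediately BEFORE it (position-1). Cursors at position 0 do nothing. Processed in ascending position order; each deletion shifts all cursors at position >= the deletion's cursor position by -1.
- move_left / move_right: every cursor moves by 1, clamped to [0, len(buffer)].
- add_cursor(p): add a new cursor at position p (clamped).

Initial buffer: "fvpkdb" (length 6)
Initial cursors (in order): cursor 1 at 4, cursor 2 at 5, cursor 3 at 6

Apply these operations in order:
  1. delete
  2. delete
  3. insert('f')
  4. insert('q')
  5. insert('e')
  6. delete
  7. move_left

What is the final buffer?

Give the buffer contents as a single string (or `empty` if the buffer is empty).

After op 1 (delete): buffer="fvp" (len 3), cursors c1@3 c2@3 c3@3, authorship ...
After op 2 (delete): buffer="" (len 0), cursors c1@0 c2@0 c3@0, authorship 
After op 3 (insert('f')): buffer="fff" (len 3), cursors c1@3 c2@3 c3@3, authorship 123
After op 4 (insert('q')): buffer="fffqqq" (len 6), cursors c1@6 c2@6 c3@6, authorship 123123
After op 5 (insert('e')): buffer="fffqqqeee" (len 9), cursors c1@9 c2@9 c3@9, authorship 123123123
After op 6 (delete): buffer="fffqqq" (len 6), cursors c1@6 c2@6 c3@6, authorship 123123
After op 7 (move_left): buffer="fffqqq" (len 6), cursors c1@5 c2@5 c3@5, authorship 123123

Answer: fffqqq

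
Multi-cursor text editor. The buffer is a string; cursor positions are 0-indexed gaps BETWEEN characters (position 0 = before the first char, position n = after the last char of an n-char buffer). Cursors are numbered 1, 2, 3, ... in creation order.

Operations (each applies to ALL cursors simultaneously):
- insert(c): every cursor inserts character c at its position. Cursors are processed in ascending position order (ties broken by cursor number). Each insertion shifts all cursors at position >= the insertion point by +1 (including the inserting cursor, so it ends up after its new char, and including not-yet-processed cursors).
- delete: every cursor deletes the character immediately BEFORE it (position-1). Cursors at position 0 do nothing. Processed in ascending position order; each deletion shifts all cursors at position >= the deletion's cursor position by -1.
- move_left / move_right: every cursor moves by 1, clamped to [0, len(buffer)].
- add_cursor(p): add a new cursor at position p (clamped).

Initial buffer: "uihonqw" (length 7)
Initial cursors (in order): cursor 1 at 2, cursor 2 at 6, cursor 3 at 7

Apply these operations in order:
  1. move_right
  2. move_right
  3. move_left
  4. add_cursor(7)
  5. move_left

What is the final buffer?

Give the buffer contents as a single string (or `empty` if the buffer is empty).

Answer: uihonqw

Derivation:
After op 1 (move_right): buffer="uihonqw" (len 7), cursors c1@3 c2@7 c3@7, authorship .......
After op 2 (move_right): buffer="uihonqw" (len 7), cursors c1@4 c2@7 c3@7, authorship .......
After op 3 (move_left): buffer="uihonqw" (len 7), cursors c1@3 c2@6 c3@6, authorship .......
After op 4 (add_cursor(7)): buffer="uihonqw" (len 7), cursors c1@3 c2@6 c3@6 c4@7, authorship .......
After op 5 (move_left): buffer="uihonqw" (len 7), cursors c1@2 c2@5 c3@5 c4@6, authorship .......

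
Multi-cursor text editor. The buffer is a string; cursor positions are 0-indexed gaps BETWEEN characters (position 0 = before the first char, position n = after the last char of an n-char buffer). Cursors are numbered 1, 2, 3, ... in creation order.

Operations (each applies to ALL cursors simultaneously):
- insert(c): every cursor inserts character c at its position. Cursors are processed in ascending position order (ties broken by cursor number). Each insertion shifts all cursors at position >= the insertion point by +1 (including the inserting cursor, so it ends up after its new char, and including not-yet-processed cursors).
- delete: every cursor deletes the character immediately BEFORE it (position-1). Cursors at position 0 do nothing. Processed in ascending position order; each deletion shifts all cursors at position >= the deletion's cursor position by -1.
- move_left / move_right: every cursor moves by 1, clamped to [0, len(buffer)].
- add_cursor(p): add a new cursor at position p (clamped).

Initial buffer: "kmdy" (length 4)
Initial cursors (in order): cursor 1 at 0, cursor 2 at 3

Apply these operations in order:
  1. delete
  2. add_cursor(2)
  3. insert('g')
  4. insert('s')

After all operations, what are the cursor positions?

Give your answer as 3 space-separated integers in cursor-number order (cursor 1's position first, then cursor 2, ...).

After op 1 (delete): buffer="kmy" (len 3), cursors c1@0 c2@2, authorship ...
After op 2 (add_cursor(2)): buffer="kmy" (len 3), cursors c1@0 c2@2 c3@2, authorship ...
After op 3 (insert('g')): buffer="gkmggy" (len 6), cursors c1@1 c2@5 c3@5, authorship 1..23.
After op 4 (insert('s')): buffer="gskmggssy" (len 9), cursors c1@2 c2@8 c3@8, authorship 11..2323.

Answer: 2 8 8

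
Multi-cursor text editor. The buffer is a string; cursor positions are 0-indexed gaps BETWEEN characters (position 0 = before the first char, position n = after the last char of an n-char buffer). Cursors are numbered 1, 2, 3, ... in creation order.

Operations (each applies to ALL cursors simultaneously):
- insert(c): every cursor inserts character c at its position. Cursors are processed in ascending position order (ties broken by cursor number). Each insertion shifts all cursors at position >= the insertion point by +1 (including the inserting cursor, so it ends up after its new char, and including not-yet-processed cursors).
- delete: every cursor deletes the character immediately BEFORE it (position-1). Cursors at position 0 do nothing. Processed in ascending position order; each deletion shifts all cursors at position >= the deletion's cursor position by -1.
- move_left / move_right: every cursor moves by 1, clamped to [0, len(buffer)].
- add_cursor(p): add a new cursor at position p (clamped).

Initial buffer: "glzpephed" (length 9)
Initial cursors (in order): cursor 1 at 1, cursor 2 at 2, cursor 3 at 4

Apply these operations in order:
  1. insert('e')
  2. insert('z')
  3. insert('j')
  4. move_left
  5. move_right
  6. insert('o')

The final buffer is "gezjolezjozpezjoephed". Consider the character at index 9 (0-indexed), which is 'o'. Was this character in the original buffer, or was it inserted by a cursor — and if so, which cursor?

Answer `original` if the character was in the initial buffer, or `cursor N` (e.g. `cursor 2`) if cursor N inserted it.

Answer: cursor 2

Derivation:
After op 1 (insert('e')): buffer="gelezpeephed" (len 12), cursors c1@2 c2@4 c3@7, authorship .1.2..3.....
After op 2 (insert('z')): buffer="gezlezzpezephed" (len 15), cursors c1@3 c2@6 c3@10, authorship .11.22..33.....
After op 3 (insert('j')): buffer="gezjlezjzpezjephed" (len 18), cursors c1@4 c2@8 c3@13, authorship .111.222..333.....
After op 4 (move_left): buffer="gezjlezjzpezjephed" (len 18), cursors c1@3 c2@7 c3@12, authorship .111.222..333.....
After op 5 (move_right): buffer="gezjlezjzpezjephed" (len 18), cursors c1@4 c2@8 c3@13, authorship .111.222..333.....
After op 6 (insert('o')): buffer="gezjolezjozpezjoephed" (len 21), cursors c1@5 c2@10 c3@16, authorship .1111.2222..3333.....
Authorship (.=original, N=cursor N): . 1 1 1 1 . 2 2 2 2 . . 3 3 3 3 . . . . .
Index 9: author = 2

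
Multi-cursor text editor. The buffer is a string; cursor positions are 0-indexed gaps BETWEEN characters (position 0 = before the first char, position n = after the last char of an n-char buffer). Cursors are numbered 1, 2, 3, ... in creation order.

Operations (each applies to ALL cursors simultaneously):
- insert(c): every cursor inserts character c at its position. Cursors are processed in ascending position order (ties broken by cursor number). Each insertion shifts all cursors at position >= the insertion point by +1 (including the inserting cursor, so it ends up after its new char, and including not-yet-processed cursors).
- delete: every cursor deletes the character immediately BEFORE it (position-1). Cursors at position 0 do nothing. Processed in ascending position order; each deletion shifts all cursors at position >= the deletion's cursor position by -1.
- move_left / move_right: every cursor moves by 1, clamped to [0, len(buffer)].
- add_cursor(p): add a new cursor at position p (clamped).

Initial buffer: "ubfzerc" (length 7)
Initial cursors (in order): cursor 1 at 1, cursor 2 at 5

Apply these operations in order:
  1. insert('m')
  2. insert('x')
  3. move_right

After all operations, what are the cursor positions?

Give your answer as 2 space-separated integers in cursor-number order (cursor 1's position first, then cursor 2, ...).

Answer: 4 10

Derivation:
After op 1 (insert('m')): buffer="umbfzemrc" (len 9), cursors c1@2 c2@7, authorship .1....2..
After op 2 (insert('x')): buffer="umxbfzemxrc" (len 11), cursors c1@3 c2@9, authorship .11....22..
After op 3 (move_right): buffer="umxbfzemxrc" (len 11), cursors c1@4 c2@10, authorship .11....22..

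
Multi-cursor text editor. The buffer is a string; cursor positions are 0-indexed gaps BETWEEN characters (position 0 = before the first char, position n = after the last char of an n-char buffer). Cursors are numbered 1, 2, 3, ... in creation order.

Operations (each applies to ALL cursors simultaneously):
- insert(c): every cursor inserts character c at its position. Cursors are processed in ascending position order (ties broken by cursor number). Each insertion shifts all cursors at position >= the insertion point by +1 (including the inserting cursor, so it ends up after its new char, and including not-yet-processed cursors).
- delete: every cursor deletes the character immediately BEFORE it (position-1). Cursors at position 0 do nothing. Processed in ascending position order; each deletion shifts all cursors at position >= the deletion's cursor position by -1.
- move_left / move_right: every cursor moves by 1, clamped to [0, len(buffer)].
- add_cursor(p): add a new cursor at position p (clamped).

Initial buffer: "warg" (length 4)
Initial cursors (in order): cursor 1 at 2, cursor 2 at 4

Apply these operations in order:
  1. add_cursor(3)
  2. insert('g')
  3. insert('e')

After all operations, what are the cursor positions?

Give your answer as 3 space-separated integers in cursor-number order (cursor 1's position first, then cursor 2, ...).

Answer: 4 10 7

Derivation:
After op 1 (add_cursor(3)): buffer="warg" (len 4), cursors c1@2 c3@3 c2@4, authorship ....
After op 2 (insert('g')): buffer="wagrggg" (len 7), cursors c1@3 c3@5 c2@7, authorship ..1.3.2
After op 3 (insert('e')): buffer="wagergegge" (len 10), cursors c1@4 c3@7 c2@10, authorship ..11.33.22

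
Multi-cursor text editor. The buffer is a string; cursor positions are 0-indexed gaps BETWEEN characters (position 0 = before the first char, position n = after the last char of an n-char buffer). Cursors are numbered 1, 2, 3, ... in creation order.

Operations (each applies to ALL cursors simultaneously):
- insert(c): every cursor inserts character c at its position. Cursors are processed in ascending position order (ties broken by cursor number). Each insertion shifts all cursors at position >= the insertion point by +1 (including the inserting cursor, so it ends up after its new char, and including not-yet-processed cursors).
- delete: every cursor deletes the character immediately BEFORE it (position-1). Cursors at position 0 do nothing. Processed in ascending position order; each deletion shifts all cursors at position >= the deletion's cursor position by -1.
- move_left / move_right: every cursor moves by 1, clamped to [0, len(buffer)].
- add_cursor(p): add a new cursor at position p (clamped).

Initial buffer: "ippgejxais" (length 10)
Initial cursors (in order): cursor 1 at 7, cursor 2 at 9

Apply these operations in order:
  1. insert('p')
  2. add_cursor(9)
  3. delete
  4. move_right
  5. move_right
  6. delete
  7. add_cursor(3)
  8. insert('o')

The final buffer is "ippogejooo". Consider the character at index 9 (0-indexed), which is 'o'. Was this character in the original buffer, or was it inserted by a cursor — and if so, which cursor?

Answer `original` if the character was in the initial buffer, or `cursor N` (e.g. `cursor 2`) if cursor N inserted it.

Answer: cursor 3

Derivation:
After op 1 (insert('p')): buffer="ippgejxpaips" (len 12), cursors c1@8 c2@11, authorship .......1..2.
After op 2 (add_cursor(9)): buffer="ippgejxpaips" (len 12), cursors c1@8 c3@9 c2@11, authorship .......1..2.
After op 3 (delete): buffer="ippgejxis" (len 9), cursors c1@7 c3@7 c2@8, authorship .........
After op 4 (move_right): buffer="ippgejxis" (len 9), cursors c1@8 c3@8 c2@9, authorship .........
After op 5 (move_right): buffer="ippgejxis" (len 9), cursors c1@9 c2@9 c3@9, authorship .........
After op 6 (delete): buffer="ippgej" (len 6), cursors c1@6 c2@6 c3@6, authorship ......
After op 7 (add_cursor(3)): buffer="ippgej" (len 6), cursors c4@3 c1@6 c2@6 c3@6, authorship ......
After op 8 (insert('o')): buffer="ippogejooo" (len 10), cursors c4@4 c1@10 c2@10 c3@10, authorship ...4...123
Authorship (.=original, N=cursor N): . . . 4 . . . 1 2 3
Index 9: author = 3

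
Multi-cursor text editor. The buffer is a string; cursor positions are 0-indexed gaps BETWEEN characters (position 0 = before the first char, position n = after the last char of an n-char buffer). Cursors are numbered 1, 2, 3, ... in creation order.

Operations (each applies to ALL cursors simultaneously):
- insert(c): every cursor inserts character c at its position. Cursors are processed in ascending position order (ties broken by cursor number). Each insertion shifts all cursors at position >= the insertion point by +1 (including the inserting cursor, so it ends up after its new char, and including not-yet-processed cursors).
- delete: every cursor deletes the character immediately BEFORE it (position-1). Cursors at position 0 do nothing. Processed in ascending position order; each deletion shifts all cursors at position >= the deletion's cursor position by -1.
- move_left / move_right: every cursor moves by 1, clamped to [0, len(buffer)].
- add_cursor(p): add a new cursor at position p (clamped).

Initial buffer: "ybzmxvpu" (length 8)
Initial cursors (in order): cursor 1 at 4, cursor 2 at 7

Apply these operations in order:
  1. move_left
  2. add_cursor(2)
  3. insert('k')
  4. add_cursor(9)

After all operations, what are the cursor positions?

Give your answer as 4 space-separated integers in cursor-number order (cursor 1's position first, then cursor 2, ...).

After op 1 (move_left): buffer="ybzmxvpu" (len 8), cursors c1@3 c2@6, authorship ........
After op 2 (add_cursor(2)): buffer="ybzmxvpu" (len 8), cursors c3@2 c1@3 c2@6, authorship ........
After op 3 (insert('k')): buffer="ybkzkmxvkpu" (len 11), cursors c3@3 c1@5 c2@9, authorship ..3.1...2..
After op 4 (add_cursor(9)): buffer="ybkzkmxvkpu" (len 11), cursors c3@3 c1@5 c2@9 c4@9, authorship ..3.1...2..

Answer: 5 9 3 9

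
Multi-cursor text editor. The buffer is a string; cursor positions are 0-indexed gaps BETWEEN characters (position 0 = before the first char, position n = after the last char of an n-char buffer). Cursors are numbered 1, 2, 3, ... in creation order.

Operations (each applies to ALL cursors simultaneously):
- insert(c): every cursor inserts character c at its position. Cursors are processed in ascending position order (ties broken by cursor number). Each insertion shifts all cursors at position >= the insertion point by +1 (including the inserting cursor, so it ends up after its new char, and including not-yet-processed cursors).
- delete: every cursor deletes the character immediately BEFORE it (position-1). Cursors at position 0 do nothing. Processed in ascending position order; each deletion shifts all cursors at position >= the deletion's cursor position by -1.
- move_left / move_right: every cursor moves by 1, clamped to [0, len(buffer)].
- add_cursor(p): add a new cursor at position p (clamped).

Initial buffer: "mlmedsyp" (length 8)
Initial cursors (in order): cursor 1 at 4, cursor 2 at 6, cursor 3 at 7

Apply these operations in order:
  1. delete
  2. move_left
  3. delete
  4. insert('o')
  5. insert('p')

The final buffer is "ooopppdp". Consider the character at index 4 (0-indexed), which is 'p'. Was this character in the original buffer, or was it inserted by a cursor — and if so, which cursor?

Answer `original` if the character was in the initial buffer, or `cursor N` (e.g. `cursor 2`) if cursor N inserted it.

After op 1 (delete): buffer="mlmdp" (len 5), cursors c1@3 c2@4 c3@4, authorship .....
After op 2 (move_left): buffer="mlmdp" (len 5), cursors c1@2 c2@3 c3@3, authorship .....
After op 3 (delete): buffer="dp" (len 2), cursors c1@0 c2@0 c3@0, authorship ..
After op 4 (insert('o')): buffer="ooodp" (len 5), cursors c1@3 c2@3 c3@3, authorship 123..
After op 5 (insert('p')): buffer="ooopppdp" (len 8), cursors c1@6 c2@6 c3@6, authorship 123123..
Authorship (.=original, N=cursor N): 1 2 3 1 2 3 . .
Index 4: author = 2

Answer: cursor 2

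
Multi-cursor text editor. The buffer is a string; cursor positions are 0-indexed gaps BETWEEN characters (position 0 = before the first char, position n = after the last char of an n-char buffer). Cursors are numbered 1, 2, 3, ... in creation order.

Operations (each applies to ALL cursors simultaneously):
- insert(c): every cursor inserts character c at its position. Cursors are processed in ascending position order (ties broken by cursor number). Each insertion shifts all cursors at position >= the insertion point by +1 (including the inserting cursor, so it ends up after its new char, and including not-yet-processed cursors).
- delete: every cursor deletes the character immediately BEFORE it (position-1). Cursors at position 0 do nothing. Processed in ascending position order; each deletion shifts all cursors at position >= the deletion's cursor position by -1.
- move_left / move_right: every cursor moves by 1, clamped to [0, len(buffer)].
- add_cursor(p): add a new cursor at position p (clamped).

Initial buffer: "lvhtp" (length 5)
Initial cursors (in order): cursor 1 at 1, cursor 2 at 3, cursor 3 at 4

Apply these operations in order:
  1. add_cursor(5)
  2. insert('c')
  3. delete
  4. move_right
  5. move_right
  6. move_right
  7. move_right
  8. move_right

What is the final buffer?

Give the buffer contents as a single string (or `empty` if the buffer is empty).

After op 1 (add_cursor(5)): buffer="lvhtp" (len 5), cursors c1@1 c2@3 c3@4 c4@5, authorship .....
After op 2 (insert('c')): buffer="lcvhctcpc" (len 9), cursors c1@2 c2@5 c3@7 c4@9, authorship .1..2.3.4
After op 3 (delete): buffer="lvhtp" (len 5), cursors c1@1 c2@3 c3@4 c4@5, authorship .....
After op 4 (move_right): buffer="lvhtp" (len 5), cursors c1@2 c2@4 c3@5 c4@5, authorship .....
After op 5 (move_right): buffer="lvhtp" (len 5), cursors c1@3 c2@5 c3@5 c4@5, authorship .....
After op 6 (move_right): buffer="lvhtp" (len 5), cursors c1@4 c2@5 c3@5 c4@5, authorship .....
After op 7 (move_right): buffer="lvhtp" (len 5), cursors c1@5 c2@5 c3@5 c4@5, authorship .....
After op 8 (move_right): buffer="lvhtp" (len 5), cursors c1@5 c2@5 c3@5 c4@5, authorship .....

Answer: lvhtp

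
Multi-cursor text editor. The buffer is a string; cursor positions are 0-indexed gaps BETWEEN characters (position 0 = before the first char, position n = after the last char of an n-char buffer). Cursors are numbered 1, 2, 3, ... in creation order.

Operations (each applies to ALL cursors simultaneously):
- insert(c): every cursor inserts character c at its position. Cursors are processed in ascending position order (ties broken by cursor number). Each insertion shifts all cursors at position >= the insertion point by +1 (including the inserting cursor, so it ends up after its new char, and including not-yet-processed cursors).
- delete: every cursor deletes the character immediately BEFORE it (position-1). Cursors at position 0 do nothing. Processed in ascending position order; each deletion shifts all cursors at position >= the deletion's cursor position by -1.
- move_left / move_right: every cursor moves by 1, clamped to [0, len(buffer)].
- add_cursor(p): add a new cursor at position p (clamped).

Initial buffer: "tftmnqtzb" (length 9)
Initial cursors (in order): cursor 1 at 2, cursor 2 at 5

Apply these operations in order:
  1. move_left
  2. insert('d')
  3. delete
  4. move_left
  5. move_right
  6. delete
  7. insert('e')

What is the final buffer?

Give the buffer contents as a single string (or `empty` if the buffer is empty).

After op 1 (move_left): buffer="tftmnqtzb" (len 9), cursors c1@1 c2@4, authorship .........
After op 2 (insert('d')): buffer="tdftmdnqtzb" (len 11), cursors c1@2 c2@6, authorship .1...2.....
After op 3 (delete): buffer="tftmnqtzb" (len 9), cursors c1@1 c2@4, authorship .........
After op 4 (move_left): buffer="tftmnqtzb" (len 9), cursors c1@0 c2@3, authorship .........
After op 5 (move_right): buffer="tftmnqtzb" (len 9), cursors c1@1 c2@4, authorship .........
After op 6 (delete): buffer="ftnqtzb" (len 7), cursors c1@0 c2@2, authorship .......
After op 7 (insert('e')): buffer="eftenqtzb" (len 9), cursors c1@1 c2@4, authorship 1..2.....

Answer: eftenqtzb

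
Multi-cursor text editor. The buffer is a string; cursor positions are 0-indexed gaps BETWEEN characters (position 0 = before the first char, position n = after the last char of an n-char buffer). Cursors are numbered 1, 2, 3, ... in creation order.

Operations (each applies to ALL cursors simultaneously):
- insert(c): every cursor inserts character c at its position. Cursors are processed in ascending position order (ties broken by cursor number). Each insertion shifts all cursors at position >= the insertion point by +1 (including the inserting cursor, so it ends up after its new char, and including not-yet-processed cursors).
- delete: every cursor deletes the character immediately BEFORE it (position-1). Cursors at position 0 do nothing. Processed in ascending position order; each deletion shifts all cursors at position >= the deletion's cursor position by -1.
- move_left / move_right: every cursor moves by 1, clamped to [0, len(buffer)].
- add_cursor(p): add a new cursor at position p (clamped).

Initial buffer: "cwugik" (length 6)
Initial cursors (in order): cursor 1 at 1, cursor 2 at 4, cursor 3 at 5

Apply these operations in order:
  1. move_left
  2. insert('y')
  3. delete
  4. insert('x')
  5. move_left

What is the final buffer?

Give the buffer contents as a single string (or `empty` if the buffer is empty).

Answer: xcwuxgxik

Derivation:
After op 1 (move_left): buffer="cwugik" (len 6), cursors c1@0 c2@3 c3@4, authorship ......
After op 2 (insert('y')): buffer="ycwuygyik" (len 9), cursors c1@1 c2@5 c3@7, authorship 1...2.3..
After op 3 (delete): buffer="cwugik" (len 6), cursors c1@0 c2@3 c3@4, authorship ......
After op 4 (insert('x')): buffer="xcwuxgxik" (len 9), cursors c1@1 c2@5 c3@7, authorship 1...2.3..
After op 5 (move_left): buffer="xcwuxgxik" (len 9), cursors c1@0 c2@4 c3@6, authorship 1...2.3..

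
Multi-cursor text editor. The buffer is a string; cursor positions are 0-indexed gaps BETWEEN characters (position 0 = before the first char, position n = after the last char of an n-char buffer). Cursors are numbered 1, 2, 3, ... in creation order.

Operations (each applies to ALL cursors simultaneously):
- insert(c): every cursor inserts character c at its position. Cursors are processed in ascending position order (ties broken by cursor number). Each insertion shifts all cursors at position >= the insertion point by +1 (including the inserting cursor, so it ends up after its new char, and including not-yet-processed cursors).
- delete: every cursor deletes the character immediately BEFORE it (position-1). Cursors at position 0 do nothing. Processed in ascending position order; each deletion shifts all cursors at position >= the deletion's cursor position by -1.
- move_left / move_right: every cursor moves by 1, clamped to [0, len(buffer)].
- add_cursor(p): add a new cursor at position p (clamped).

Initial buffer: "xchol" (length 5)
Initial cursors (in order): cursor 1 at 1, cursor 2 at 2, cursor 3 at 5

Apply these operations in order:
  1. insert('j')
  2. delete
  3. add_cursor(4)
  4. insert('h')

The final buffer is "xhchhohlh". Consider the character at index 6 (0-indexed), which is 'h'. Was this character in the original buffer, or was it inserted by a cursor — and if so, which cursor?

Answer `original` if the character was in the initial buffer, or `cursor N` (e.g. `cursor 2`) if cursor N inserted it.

Answer: cursor 4

Derivation:
After op 1 (insert('j')): buffer="xjcjholj" (len 8), cursors c1@2 c2@4 c3@8, authorship .1.2...3
After op 2 (delete): buffer="xchol" (len 5), cursors c1@1 c2@2 c3@5, authorship .....
After op 3 (add_cursor(4)): buffer="xchol" (len 5), cursors c1@1 c2@2 c4@4 c3@5, authorship .....
After op 4 (insert('h')): buffer="xhchhohlh" (len 9), cursors c1@2 c2@4 c4@7 c3@9, authorship .1.2..4.3
Authorship (.=original, N=cursor N): . 1 . 2 . . 4 . 3
Index 6: author = 4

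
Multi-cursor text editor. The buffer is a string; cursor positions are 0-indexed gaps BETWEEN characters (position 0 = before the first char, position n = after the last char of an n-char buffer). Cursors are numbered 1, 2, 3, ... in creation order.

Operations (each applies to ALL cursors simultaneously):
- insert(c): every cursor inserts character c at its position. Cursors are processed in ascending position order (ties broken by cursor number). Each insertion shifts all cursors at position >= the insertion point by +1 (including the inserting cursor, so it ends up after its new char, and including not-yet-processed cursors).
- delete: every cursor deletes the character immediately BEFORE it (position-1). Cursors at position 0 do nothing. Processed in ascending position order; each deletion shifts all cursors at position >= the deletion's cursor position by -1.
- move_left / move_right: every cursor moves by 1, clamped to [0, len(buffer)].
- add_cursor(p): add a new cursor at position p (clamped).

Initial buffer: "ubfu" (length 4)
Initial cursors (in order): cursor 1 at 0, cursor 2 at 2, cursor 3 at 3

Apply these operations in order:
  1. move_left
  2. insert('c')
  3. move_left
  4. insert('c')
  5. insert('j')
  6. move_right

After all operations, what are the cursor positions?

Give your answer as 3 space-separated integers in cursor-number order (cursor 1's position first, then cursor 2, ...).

After op 1 (move_left): buffer="ubfu" (len 4), cursors c1@0 c2@1 c3@2, authorship ....
After op 2 (insert('c')): buffer="cucbcfu" (len 7), cursors c1@1 c2@3 c3@5, authorship 1.2.3..
After op 3 (move_left): buffer="cucbcfu" (len 7), cursors c1@0 c2@2 c3@4, authorship 1.2.3..
After op 4 (insert('c')): buffer="ccuccbccfu" (len 10), cursors c1@1 c2@4 c3@7, authorship 11.22.33..
After op 5 (insert('j')): buffer="cjcucjcbcjcfu" (len 13), cursors c1@2 c2@6 c3@10, authorship 111.222.333..
After op 6 (move_right): buffer="cjcucjcbcjcfu" (len 13), cursors c1@3 c2@7 c3@11, authorship 111.222.333..

Answer: 3 7 11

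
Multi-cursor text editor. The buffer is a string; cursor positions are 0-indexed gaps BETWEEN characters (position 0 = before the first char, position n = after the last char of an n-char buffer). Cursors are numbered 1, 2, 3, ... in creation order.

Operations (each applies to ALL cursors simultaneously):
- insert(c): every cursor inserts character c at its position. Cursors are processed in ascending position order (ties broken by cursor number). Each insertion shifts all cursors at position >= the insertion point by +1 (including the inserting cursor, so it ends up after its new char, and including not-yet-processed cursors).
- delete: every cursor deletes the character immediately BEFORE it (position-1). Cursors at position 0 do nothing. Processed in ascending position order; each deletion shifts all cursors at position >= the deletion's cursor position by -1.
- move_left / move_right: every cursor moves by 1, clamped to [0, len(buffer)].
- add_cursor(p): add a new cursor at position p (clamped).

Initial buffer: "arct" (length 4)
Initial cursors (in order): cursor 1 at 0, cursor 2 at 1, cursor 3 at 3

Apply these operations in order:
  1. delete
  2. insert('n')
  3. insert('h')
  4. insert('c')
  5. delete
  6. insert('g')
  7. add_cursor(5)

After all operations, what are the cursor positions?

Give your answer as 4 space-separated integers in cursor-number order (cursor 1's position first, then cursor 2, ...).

After op 1 (delete): buffer="rt" (len 2), cursors c1@0 c2@0 c3@1, authorship ..
After op 2 (insert('n')): buffer="nnrnt" (len 5), cursors c1@2 c2@2 c3@4, authorship 12.3.
After op 3 (insert('h')): buffer="nnhhrnht" (len 8), cursors c1@4 c2@4 c3@7, authorship 1212.33.
After op 4 (insert('c')): buffer="nnhhccrnhct" (len 11), cursors c1@6 c2@6 c3@10, authorship 121212.333.
After op 5 (delete): buffer="nnhhrnht" (len 8), cursors c1@4 c2@4 c3@7, authorship 1212.33.
After op 6 (insert('g')): buffer="nnhhggrnhgt" (len 11), cursors c1@6 c2@6 c3@10, authorship 121212.333.
After op 7 (add_cursor(5)): buffer="nnhhggrnhgt" (len 11), cursors c4@5 c1@6 c2@6 c3@10, authorship 121212.333.

Answer: 6 6 10 5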